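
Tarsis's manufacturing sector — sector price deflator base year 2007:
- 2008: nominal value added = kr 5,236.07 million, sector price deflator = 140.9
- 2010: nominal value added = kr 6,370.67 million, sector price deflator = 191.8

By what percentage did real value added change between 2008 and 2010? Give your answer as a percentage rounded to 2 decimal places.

Real value added 2008 = 5236.07 / 1.409 = 3716.16.
Real value added 2010 = 6370.67 / 1.918 = 3321.52.
Real growth = 3321.52 / 3716.16 − 1 = -0.1062.

-10.62%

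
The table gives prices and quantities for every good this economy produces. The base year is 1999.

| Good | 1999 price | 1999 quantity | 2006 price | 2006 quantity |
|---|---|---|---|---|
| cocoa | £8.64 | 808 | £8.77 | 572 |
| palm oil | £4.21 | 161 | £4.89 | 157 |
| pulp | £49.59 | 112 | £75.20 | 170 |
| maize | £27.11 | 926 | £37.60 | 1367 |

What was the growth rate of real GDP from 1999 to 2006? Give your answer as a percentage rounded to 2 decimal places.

33.34%

Real GDP 1999 = Nominal GDP 1999 = 8.64·808 + 4.21·161 + 49.59·112 + 27.11·926 = 38316.87.
Real GDP 2006 (at 1999 prices) = 8.64·572 + 4.21·157 + 49.59·170 + 27.11·1367 = 51092.72.
Real growth = 51092.72/38316.87 − 1 = 0.3334.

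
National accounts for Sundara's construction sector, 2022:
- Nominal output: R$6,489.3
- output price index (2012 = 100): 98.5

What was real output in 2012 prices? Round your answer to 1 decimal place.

Real output = Nominal / (output price index/100) = 6489.3 / 0.985 = 6588.12.

R$6,588.1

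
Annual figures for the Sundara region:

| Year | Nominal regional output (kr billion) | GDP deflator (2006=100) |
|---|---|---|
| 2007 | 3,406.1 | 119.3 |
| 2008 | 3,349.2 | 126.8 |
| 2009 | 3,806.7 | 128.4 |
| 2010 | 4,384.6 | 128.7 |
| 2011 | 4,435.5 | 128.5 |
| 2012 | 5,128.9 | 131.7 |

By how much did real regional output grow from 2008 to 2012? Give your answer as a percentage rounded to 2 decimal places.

Real regional output 2008 = 3349.2/1.268 = 2641.32.
Real regional output 2012 = 5128.9/1.317 = 3894.38.
Change = 3894.38/2641.32 − 1 = 0.4744.

47.44%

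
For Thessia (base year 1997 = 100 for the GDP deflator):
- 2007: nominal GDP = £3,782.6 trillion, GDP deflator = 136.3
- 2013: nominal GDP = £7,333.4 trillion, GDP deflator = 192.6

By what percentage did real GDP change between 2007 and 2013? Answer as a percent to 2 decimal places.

37.20%

Real GDP 2007 = 3782.6 / 1.363 = 2775.20.
Real GDP 2013 = 7333.4 / 1.926 = 3807.58.
Real growth = 3807.58 / 2775.20 − 1 = 0.3720.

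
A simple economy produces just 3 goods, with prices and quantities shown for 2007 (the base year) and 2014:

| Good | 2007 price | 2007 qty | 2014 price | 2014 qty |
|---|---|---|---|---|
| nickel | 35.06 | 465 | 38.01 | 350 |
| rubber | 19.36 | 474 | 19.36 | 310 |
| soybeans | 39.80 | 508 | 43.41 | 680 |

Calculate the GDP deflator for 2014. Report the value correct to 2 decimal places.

107.69

Nominal GDP 2014 = 38.01·350 + 19.36·310 + 43.41·680 = 48823.90.
Real GDP 2014 (at 2007 prices) = 35.06·350 + 19.36·310 + 39.80·680 = 45336.60.
Deflator = Nominal/Real × 100 = 48823.90/45336.60 × 100 = 107.692.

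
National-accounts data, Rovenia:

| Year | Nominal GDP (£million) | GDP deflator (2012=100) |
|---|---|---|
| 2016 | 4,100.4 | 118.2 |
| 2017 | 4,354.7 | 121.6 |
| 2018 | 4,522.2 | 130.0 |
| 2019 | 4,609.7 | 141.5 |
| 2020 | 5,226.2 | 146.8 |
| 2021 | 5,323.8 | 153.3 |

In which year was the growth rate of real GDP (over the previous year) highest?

2020

2017: real = 4354.7/1.216 = 3581.17; growth vs 2016 (3469.04) = 3.23%.
2018: real = 4522.2/1.300 = 3478.62; growth vs 2017 (3581.17) = -2.86%.
2019: real = 4609.7/1.415 = 3257.74; growth vs 2018 (3478.62) = -6.35%.
2020: real = 5226.2/1.468 = 3560.08; growth vs 2019 (3257.74) = 9.28%.
2021: real = 5323.8/1.533 = 3472.80; growth vs 2020 (3560.08) = -2.45%.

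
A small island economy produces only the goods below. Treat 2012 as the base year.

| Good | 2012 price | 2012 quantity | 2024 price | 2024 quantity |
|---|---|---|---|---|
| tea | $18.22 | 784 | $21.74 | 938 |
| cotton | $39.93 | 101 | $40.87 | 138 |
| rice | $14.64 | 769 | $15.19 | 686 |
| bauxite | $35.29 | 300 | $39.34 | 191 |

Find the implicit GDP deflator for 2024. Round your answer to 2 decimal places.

111.63

Nominal GDP 2024 = 21.74·938 + 40.87·138 + 15.19·686 + 39.34·191 = 43966.46.
Real GDP 2024 (at 2012 prices) = 18.22·938 + 39.93·138 + 14.64·686 + 35.29·191 = 39384.13.
Deflator = Nominal/Real × 100 = 43966.46/39384.13 × 100 = 111.635.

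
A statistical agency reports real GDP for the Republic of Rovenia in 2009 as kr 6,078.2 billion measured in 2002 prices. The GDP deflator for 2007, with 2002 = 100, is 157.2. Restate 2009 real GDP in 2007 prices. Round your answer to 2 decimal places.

kr 9,554.93 billion

Real GDP in 2007 prices = Real GDP in 2002 prices × (P_2007/P_2002) = 6078.2 × 1.572 = 9554.93.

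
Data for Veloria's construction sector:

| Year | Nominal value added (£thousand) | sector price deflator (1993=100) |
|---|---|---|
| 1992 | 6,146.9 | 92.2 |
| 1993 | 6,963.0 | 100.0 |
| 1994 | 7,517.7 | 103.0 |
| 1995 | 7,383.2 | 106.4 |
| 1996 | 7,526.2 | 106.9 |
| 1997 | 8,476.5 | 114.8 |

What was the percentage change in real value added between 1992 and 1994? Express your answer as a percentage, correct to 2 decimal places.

9.48%

Real value added 1992 = 6146.9/0.922 = 6666.92.
Real value added 1994 = 7517.7/1.030 = 7298.74.
Change = 7298.74/6666.92 − 1 = 0.0948.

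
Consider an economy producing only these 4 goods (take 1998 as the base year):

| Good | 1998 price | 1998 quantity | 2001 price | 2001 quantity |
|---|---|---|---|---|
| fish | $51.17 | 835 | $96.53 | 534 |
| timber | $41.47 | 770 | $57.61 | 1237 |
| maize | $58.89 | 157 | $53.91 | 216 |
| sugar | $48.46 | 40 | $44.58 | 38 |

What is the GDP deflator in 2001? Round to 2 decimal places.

146.11

Nominal GDP 2001 = 96.53·534 + 57.61·1237 + 53.91·216 + 44.58·38 = 136149.19.
Real GDP 2001 (at 1998 prices) = 51.17·534 + 41.47·1237 + 58.89·216 + 48.46·38 = 93184.89.
Deflator = Nominal/Real × 100 = 136149.19/93184.89 × 100 = 146.107.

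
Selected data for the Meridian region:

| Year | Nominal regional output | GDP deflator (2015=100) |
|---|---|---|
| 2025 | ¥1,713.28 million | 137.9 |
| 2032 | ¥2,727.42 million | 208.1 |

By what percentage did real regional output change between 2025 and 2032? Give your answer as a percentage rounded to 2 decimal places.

Deflate each year: 2025 → 1713.28/1.379 = 1242.41; 2032 → 2727.42/2.081 = 1310.63.
So real regional output changed by 1310.63/1242.41 − 1 = 0.0549, i.e. 5.49%.

5.49%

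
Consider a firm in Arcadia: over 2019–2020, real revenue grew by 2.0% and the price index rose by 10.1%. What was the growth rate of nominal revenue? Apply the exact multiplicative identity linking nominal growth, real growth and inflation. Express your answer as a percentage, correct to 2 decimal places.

12.30%

(1 + g_nom) = (1 + g_real)(1 + π) = 1.0200 × 1.1010 = 1.12302.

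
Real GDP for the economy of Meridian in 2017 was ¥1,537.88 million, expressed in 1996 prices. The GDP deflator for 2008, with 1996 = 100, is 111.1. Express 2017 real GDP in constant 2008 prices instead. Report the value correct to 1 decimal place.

Real GDP in 2008 prices = Real GDP in 1996 prices × (P_2008/P_1996) = 1537.88 × 1.111 = 1708.58.

¥1,708.6 million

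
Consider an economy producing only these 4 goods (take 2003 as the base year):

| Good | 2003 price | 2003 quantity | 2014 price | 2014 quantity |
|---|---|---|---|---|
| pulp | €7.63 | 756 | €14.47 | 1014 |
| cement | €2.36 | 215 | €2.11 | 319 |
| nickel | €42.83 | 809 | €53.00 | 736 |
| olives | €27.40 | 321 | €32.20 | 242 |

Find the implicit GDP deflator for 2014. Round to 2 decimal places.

Nominal GDP 2014 = 14.47·1014 + 2.11·319 + 53.00·736 + 32.20·242 = 62146.07.
Real GDP 2014 (at 2003 prices) = 7.63·1014 + 2.36·319 + 42.83·736 + 27.40·242 = 46643.34.
Deflator = Nominal/Real × 100 = 62146.07/46643.34 × 100 = 133.237.

133.24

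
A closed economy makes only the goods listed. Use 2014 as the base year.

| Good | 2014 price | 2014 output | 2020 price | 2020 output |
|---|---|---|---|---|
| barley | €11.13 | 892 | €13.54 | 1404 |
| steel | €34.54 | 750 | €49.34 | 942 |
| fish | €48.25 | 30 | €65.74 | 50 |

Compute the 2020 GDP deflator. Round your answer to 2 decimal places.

Nominal GDP 2020 = 13.54·1404 + 49.34·942 + 65.74·50 = 68775.44.
Real GDP 2020 (at 2014 prices) = 11.13·1404 + 34.54·942 + 48.25·50 = 50575.70.
Deflator = Nominal/Real × 100 = 68775.44/50575.70 × 100 = 135.985.

135.99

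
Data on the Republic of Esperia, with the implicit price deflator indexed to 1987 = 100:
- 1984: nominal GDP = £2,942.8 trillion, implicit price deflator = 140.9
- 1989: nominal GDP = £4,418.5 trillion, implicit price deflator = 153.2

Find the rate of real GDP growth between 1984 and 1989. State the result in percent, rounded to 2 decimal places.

Real GDP 1984 = 2942.8 / 1.409 = 2088.57.
Real GDP 1989 = 4418.5 / 1.532 = 2884.14.
Real growth = 2884.14 / 2088.57 − 1 = 0.3809.

38.09%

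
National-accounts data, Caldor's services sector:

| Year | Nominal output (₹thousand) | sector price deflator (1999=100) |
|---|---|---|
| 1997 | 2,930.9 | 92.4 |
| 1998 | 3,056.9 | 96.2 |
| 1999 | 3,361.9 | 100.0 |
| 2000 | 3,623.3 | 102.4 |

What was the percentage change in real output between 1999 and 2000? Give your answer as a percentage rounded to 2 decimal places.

5.25%

Real output 1999 = 3361.9/1.000 = 3361.90.
Real output 2000 = 3623.3/1.024 = 3538.38.
Change = 3538.38/3361.90 − 1 = 0.0525.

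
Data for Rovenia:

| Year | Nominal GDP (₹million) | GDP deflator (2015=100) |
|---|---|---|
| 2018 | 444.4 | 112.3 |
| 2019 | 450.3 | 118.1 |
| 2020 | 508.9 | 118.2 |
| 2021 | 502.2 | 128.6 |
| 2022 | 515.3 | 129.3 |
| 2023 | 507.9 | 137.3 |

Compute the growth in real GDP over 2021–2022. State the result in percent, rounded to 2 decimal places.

Real GDP 2021 = 502.2/1.286 = 390.51.
Real GDP 2022 = 515.3/1.293 = 398.53.
Change = 398.53/390.51 − 1 = 0.0205.

2.05%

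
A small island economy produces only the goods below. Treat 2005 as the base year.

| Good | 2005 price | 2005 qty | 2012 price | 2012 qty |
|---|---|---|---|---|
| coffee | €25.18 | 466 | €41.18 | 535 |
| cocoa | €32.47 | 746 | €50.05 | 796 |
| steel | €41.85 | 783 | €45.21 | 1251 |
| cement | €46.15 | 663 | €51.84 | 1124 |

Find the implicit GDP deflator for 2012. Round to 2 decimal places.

Nominal GDP 2012 = 41.18·535 + 50.05·796 + 45.21·1251 + 51.84·1124 = 176696.97.
Real GDP 2012 (at 2005 prices) = 25.18·535 + 32.47·796 + 41.85·1251 + 46.15·1124 = 143544.37.
Deflator = Nominal/Real × 100 = 176696.97/143544.37 × 100 = 123.096.

123.10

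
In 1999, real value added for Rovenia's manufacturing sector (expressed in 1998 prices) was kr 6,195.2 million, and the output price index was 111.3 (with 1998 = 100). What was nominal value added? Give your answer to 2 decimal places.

kr 6,895.26 million

Nominal value added = Real × (output price index/100) = 6195.2 × 1.113 = 6895.26.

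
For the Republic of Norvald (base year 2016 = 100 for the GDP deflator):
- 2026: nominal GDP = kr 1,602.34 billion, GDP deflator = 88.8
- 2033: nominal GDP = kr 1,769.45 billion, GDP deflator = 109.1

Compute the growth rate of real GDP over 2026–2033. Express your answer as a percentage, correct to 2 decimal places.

Deflate each year: 2026 → 1602.34/0.888 = 1804.44; 2033 → 1769.45/1.091 = 1621.86.
So real GDP changed by 1621.86/1804.44 − 1 = -0.1012, i.e. -10.12%.

-10.12%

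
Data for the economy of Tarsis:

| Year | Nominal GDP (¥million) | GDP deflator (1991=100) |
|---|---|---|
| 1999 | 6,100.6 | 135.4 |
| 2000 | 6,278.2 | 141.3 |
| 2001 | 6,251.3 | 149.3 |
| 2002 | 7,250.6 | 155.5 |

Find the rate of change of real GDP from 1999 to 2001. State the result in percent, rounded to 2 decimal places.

Real GDP 1999 = 6100.6/1.354 = 4505.61.
Real GDP 2001 = 6251.3/1.493 = 4187.07.
Change = 4187.07/4505.61 − 1 = -0.0707.

-7.07%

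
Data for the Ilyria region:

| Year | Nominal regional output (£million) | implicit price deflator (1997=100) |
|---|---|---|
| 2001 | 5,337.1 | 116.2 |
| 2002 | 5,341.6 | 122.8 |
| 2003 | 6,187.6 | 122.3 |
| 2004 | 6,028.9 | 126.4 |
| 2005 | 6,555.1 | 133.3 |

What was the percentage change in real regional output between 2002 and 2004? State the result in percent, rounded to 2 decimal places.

Real regional output 2002 = 5341.6/1.228 = 4349.84.
Real regional output 2004 = 6028.9/1.264 = 4769.70.
Change = 4769.70/4349.84 − 1 = 0.0965.

9.65%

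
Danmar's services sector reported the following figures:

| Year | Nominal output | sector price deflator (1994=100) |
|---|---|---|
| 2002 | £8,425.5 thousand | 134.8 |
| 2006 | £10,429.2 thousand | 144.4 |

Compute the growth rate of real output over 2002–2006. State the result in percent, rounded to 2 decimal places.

15.55%

Real output 2002 = 8425.5 / 1.348 = 6250.37.
Real output 2006 = 10429.2 / 1.444 = 7222.44.
Real growth = 7222.44 / 6250.37 − 1 = 0.1555.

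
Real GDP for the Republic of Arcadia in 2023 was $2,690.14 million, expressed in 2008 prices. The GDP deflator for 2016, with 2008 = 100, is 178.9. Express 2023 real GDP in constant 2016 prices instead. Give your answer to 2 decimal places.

$4,812.66 million

Real GDP in 2016 prices = Real GDP in 2008 prices × (P_2016/P_2008) = 2690.14 × 1.789 = 4812.66.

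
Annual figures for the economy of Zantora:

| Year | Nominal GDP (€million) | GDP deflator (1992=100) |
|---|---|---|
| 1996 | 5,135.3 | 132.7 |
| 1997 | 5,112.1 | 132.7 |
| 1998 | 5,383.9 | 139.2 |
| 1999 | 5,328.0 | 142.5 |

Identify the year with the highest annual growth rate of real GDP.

1997: real = 5112.1/1.327 = 3852.37; growth vs 1996 (3869.86) = -0.45%.
1998: real = 5383.9/1.392 = 3867.74; growth vs 1997 (3852.37) = 0.40%.
1999: real = 5328.0/1.425 = 3738.95; growth vs 1998 (3867.74) = -3.33%.

1998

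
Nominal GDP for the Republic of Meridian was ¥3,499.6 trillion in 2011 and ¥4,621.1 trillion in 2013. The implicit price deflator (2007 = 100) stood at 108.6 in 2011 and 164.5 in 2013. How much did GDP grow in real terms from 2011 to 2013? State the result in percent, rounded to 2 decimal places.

Real GDP 2011 = 3499.6 / 1.086 = 3222.47.
Real GDP 2013 = 4621.1 / 1.645 = 2809.18.
Real growth = 2809.18 / 3222.47 − 1 = -0.1283.

-12.83%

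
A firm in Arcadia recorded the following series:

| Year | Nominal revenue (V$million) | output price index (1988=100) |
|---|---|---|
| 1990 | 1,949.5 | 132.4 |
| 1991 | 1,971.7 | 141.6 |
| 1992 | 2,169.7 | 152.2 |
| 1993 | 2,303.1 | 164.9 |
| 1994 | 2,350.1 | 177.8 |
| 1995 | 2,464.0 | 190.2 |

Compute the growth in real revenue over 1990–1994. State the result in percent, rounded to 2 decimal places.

-10.23%

Real revenue 1990 = 1949.5/1.324 = 1472.43.
Real revenue 1994 = 2350.1/1.778 = 1321.77.
Change = 1321.77/1472.43 − 1 = -0.1023.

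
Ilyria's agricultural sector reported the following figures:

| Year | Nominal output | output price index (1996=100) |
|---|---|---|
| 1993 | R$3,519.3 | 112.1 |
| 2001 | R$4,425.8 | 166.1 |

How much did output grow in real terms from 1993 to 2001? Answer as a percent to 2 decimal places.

Real output 1993 = 3519.3 / 1.121 = 3139.43.
Real output 2001 = 4425.8 / 1.661 = 2664.54.
Real growth = 2664.54 / 3139.43 − 1 = -0.1513.

-15.13%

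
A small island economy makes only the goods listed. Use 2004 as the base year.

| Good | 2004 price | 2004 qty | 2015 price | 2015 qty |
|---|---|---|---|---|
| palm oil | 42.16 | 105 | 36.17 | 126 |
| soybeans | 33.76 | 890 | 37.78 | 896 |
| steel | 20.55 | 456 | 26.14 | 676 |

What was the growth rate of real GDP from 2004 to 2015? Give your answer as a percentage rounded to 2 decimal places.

Real GDP 2004 = Nominal GDP 2004 = 42.16·105 + 33.76·890 + 20.55·456 = 43844.00.
Real GDP 2015 (at 2004 prices) = 42.16·126 + 33.76·896 + 20.55·676 = 49452.92.
Real growth = 49452.92/43844.00 − 1 = 0.1279.

12.79%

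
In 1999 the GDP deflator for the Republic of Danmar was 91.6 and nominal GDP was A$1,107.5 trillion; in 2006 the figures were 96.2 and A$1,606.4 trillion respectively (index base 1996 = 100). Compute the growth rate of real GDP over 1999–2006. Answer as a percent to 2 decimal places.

38.11%

Real GDP 1999 = 1107.5 / 0.916 = 1209.06.
Real GDP 2006 = 1606.4 / 0.962 = 1669.85.
Real growth = 1669.85 / 1209.06 − 1 = 0.3811.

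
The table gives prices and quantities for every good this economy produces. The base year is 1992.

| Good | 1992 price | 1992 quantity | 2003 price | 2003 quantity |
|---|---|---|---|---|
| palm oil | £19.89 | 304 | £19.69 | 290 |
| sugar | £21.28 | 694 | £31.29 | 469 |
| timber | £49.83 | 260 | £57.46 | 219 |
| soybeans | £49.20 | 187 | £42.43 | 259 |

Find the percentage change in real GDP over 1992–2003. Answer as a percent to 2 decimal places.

-8.30%

Real GDP 1992 = Nominal GDP 1992 = 19.89·304 + 21.28·694 + 49.83·260 + 49.20·187 = 42971.08.
Real GDP 2003 (at 1992 prices) = 19.89·290 + 21.28·469 + 49.83·219 + 49.20·259 = 39403.99.
Real growth = 39403.99/42971.08 − 1 = -0.0830.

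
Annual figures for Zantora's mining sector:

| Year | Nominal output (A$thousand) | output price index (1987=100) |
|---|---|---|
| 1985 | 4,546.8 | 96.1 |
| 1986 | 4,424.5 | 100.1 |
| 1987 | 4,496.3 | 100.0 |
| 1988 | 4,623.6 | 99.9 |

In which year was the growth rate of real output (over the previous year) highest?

1988

1986: real = 4424.5/1.001 = 4420.08; growth vs 1985 (4731.32) = -6.58%.
1987: real = 4496.3/1.000 = 4496.30; growth vs 1986 (4420.08) = 1.72%.
1988: real = 4623.6/0.999 = 4628.23; growth vs 1987 (4496.30) = 2.93%.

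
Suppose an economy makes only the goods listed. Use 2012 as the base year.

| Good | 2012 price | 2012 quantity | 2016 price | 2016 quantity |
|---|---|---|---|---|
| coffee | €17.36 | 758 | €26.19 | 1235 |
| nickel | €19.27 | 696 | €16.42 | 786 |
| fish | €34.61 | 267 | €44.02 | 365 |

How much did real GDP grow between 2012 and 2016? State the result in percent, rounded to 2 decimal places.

37.44%

Real GDP 2012 = Nominal GDP 2012 = 17.36·758 + 19.27·696 + 34.61·267 = 35811.67.
Real GDP 2016 (at 2012 prices) = 17.36·1235 + 19.27·786 + 34.61·365 = 49218.47.
Real growth = 49218.47/35811.67 − 1 = 0.3744.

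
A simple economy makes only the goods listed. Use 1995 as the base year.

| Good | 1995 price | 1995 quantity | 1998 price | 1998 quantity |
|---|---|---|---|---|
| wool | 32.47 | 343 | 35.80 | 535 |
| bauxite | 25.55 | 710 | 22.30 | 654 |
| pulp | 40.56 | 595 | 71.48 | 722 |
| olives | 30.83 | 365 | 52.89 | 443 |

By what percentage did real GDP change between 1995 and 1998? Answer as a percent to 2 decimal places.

Real GDP 1995 = Nominal GDP 1995 = 32.47·343 + 25.55·710 + 40.56·595 + 30.83·365 = 64663.86.
Real GDP 1998 (at 1995 prices) = 32.47·535 + 25.55·654 + 40.56·722 + 30.83·443 = 77023.16.
Real growth = 77023.16/64663.86 − 1 = 0.1911.

19.11%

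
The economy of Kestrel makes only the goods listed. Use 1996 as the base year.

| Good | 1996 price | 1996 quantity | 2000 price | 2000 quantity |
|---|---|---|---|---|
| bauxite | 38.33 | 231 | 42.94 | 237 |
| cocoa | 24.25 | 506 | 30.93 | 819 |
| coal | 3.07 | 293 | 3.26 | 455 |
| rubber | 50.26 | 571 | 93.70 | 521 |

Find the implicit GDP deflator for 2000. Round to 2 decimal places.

Nominal GDP 2000 = 42.94·237 + 30.93·819 + 3.26·455 + 93.70·521 = 85809.45.
Real GDP 2000 (at 1996 prices) = 38.33·237 + 24.25·819 + 3.07·455 + 50.26·521 = 56527.27.
Deflator = Nominal/Real × 100 = 85809.45/56527.27 × 100 = 151.802.

151.80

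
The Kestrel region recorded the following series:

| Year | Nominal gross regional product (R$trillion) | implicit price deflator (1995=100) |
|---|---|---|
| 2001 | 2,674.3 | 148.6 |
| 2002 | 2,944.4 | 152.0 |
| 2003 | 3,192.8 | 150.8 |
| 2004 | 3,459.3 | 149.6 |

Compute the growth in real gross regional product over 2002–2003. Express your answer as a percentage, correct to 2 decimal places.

9.30%

Real gross regional product 2002 = 2944.4/1.520 = 1937.11.
Real gross regional product 2003 = 3192.8/1.508 = 2117.24.
Change = 2117.24/1937.11 − 1 = 0.0930.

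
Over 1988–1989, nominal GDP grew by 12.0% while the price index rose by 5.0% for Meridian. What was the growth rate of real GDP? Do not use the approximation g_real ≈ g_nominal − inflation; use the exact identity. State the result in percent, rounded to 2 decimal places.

6.67%

(1 + g_nom) = (1 + g_real)(1 + π), so g_real = 1.1200 / 1.0500 − 1 = 0.06667.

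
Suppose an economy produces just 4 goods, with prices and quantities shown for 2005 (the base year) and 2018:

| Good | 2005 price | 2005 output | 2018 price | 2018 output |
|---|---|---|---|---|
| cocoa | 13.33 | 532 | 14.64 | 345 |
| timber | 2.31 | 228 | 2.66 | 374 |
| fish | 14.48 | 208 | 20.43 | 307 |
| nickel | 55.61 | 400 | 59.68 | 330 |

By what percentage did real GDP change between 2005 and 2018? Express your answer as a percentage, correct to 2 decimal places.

Real GDP 2005 = Nominal GDP 2005 = 13.33·532 + 2.31·228 + 14.48·208 + 55.61·400 = 32874.08.
Real GDP 2018 (at 2005 prices) = 13.33·345 + 2.31·374 + 14.48·307 + 55.61·330 = 28259.45.
Real growth = 28259.45/32874.08 − 1 = -0.1404.

-14.04%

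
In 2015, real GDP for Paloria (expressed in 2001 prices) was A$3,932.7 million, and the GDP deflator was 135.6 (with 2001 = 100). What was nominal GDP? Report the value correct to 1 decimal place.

A$5,332.7 million

Nominal GDP = Real × (GDP deflator/100) = 3932.7 × 1.356 = 5332.74.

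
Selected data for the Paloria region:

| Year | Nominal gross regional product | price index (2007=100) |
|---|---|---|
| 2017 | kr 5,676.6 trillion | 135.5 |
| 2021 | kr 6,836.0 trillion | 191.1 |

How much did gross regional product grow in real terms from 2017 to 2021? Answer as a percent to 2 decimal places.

-14.61%

Deflate each year: 2017 → 5676.6/1.355 = 4189.37; 2021 → 6836.0/1.911 = 3577.18.
So real gross regional product changed by 3577.18/4189.37 − 1 = -0.1461, i.e. -14.61%.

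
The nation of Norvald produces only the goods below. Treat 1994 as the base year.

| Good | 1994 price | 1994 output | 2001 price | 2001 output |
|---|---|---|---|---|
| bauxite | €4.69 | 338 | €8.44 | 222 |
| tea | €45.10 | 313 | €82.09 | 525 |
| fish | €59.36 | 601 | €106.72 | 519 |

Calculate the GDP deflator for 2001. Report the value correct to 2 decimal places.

180.74

Nominal GDP 2001 = 8.44·222 + 82.09·525 + 106.72·519 = 100358.61.
Real GDP 2001 (at 1994 prices) = 4.69·222 + 45.10·525 + 59.36·519 = 55526.52.
Deflator = Nominal/Real × 100 = 100358.61/55526.52 × 100 = 180.740.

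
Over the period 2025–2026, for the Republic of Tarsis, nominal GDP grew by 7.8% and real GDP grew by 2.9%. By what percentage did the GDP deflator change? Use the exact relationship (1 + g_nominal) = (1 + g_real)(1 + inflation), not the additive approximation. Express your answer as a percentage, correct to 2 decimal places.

(1 + g_nom) = (1 + g_real)(1 + π), so π = 1.0780 / 1.0290 − 1 = 0.04762.

4.76%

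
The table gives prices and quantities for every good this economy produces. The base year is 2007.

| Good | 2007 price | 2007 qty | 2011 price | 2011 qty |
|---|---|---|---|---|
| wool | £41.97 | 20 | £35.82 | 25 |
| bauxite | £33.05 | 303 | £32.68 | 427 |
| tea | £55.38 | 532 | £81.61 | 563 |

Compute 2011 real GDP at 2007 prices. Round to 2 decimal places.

£46340.54

Real GDP 2011 = Σ (p_2007 × q_2011) = 41.97·25 + 33.05·427 + 55.38·563 = 46340.54.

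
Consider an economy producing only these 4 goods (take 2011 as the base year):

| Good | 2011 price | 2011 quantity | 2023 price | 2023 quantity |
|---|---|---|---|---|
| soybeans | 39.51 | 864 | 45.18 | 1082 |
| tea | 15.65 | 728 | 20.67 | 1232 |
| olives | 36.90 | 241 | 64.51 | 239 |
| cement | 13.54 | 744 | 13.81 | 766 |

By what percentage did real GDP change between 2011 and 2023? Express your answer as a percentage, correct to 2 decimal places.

25.93%

Real GDP 2011 = Nominal GDP 2011 = 39.51·864 + 15.65·728 + 36.90·241 + 13.54·744 = 64496.50.
Real GDP 2023 (at 2011 prices) = 39.51·1082 + 15.65·1232 + 36.90·239 + 13.54·766 = 81221.36.
Real growth = 81221.36/64496.50 − 1 = 0.2593.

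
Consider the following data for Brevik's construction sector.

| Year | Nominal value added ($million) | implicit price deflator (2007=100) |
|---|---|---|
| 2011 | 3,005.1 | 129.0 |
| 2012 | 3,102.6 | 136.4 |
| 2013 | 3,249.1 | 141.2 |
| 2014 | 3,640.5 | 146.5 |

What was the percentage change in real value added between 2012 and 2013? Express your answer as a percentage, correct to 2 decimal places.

1.16%

Real value added 2012 = 3102.6/1.364 = 2274.63.
Real value added 2013 = 3249.1/1.412 = 2301.06.
Change = 2301.06/2274.63 − 1 = 0.0116.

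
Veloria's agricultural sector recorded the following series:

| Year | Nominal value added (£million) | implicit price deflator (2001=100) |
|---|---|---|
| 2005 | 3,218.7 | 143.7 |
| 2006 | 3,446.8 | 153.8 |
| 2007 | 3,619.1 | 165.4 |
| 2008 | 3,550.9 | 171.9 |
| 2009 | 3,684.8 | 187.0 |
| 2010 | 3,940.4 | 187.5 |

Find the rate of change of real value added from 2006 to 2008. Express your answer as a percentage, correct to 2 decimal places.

Real value added 2006 = 3446.8/1.538 = 2241.09.
Real value added 2008 = 3550.9/1.719 = 2065.68.
Change = 2065.68/2241.09 − 1 = -0.0783.

-7.83%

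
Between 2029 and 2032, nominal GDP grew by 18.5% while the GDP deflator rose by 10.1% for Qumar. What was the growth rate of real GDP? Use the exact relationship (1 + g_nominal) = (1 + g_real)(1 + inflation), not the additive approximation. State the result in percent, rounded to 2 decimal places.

(1 + g_nom) = (1 + g_real)(1 + π), so g_real = 1.1850 / 1.1010 − 1 = 0.07629.

7.63%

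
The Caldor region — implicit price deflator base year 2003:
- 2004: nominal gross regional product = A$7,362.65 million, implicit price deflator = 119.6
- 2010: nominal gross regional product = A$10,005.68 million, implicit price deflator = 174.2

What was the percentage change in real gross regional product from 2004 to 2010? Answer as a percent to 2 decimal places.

-6.70%

Deflate each year: 2004 → 7362.65/1.196 = 6156.06; 2010 → 10005.68/1.742 = 5743.79.
So real gross regional product changed by 5743.79/6156.06 − 1 = -0.0670, i.e. -6.70%.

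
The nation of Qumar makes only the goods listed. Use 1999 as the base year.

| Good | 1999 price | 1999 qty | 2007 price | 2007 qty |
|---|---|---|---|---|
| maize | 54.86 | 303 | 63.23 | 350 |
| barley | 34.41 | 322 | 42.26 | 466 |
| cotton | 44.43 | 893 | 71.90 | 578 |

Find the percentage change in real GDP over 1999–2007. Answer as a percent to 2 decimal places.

-9.59%

Real GDP 1999 = Nominal GDP 1999 = 54.86·303 + 34.41·322 + 44.43·893 = 67378.59.
Real GDP 2007 (at 1999 prices) = 54.86·350 + 34.41·466 + 44.43·578 = 60916.60.
Real growth = 60916.60/67378.59 − 1 = -0.0959.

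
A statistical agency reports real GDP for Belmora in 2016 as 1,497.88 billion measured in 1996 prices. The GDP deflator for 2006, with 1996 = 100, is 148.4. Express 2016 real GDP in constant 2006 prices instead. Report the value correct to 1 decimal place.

Real GDP in 2006 prices = Real GDP in 1996 prices × (P_2006/P_1996) = 1497.88 × 1.484 = 2222.85.

2,222.9 billion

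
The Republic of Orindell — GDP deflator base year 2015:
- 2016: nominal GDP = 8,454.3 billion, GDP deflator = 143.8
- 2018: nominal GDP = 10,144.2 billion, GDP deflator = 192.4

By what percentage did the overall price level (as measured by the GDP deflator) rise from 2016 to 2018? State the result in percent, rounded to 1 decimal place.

33.8%

Price-level change = 192.4 / 143.8 − 1 = 0.3380.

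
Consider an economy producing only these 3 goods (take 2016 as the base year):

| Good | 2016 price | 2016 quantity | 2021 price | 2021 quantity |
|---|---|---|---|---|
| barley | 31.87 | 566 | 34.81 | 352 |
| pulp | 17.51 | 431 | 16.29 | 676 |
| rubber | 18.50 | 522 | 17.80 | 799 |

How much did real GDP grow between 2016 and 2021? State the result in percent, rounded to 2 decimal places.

Real GDP 2016 = Nominal GDP 2016 = 31.87·566 + 17.51·431 + 18.50·522 = 35242.23.
Real GDP 2021 (at 2016 prices) = 31.87·352 + 17.51·676 + 18.50·799 = 37836.50.
Real growth = 37836.50/35242.23 − 1 = 0.0736.

7.36%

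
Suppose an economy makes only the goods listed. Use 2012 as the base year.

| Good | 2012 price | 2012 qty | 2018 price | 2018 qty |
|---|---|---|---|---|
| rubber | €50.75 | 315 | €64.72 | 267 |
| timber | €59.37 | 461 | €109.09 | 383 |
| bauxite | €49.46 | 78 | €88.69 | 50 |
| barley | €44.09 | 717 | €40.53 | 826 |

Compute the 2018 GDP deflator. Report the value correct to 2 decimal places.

Nominal GDP 2018 = 64.72·267 + 109.09·383 + 88.69·50 + 40.53·826 = 96973.99.
Real GDP 2018 (at 2012 prices) = 50.75·267 + 59.37·383 + 49.46·50 + 44.09·826 = 75180.30.
Deflator = Nominal/Real × 100 = 96973.99/75180.30 × 100 = 128.989.

128.99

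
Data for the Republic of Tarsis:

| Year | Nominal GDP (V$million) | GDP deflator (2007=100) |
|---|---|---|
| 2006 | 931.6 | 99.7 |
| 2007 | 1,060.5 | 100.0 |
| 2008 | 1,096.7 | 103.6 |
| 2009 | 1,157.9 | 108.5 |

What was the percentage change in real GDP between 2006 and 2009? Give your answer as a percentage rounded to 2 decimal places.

Real GDP 2006 = 931.6/0.997 = 934.40.
Real GDP 2009 = 1157.9/1.085 = 1067.19.
Change = 1067.19/934.40 − 1 = 0.1421.

14.21%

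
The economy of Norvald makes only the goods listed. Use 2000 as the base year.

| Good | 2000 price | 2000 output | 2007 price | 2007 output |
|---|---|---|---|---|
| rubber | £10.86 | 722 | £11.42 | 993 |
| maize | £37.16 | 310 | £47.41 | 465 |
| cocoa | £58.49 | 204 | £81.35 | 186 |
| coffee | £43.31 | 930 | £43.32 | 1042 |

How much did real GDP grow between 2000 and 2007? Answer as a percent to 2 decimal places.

Real GDP 2000 = Nominal GDP 2000 = 10.86·722 + 37.16·310 + 58.49·204 + 43.31·930 = 71570.78.
Real GDP 2007 (at 2000 prices) = 10.86·993 + 37.16·465 + 58.49·186 + 43.31·1042 = 84071.54.
Real growth = 84071.54/71570.78 − 1 = 0.1747.

17.47%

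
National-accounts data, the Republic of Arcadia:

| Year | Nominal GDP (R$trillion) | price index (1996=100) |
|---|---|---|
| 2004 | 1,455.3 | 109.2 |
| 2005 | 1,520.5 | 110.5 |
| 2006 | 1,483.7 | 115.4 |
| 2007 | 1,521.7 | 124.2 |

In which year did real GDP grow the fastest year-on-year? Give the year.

2005: real = 1520.5/1.105 = 1376.02; growth vs 2004 (1332.69) = 3.25%.
2006: real = 1483.7/1.154 = 1285.70; growth vs 2005 (1376.02) = -6.56%.
2007: real = 1521.7/1.242 = 1225.20; growth vs 2006 (1285.70) = -4.71%.

2005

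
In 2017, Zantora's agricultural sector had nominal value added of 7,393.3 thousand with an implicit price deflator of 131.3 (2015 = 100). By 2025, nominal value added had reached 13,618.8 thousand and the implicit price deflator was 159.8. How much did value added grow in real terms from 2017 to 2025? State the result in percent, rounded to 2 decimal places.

51.35%

Deflate each year: 2017 → 7393.3/1.313 = 5630.85; 2025 → 13618.8/1.598 = 8522.40.
So real value added changed by 8522.40/5630.85 − 1 = 0.5135, i.e. 51.35%.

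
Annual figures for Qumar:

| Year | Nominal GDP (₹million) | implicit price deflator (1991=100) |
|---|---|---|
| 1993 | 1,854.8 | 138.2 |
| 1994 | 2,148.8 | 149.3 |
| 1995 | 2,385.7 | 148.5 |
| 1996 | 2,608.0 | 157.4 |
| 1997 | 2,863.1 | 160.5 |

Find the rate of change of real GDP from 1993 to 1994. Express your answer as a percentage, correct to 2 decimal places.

Real GDP 1993 = 1854.8/1.382 = 1342.11.
Real GDP 1994 = 2148.8/1.493 = 1439.25.
Change = 1439.25/1342.11 − 1 = 0.0724.

7.24%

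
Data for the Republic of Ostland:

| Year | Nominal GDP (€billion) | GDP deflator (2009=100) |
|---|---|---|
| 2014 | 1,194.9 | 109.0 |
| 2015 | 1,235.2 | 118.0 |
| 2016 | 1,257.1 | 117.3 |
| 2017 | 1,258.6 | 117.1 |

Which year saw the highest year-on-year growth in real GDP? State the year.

2016

2015: real = 1235.2/1.180 = 1046.78; growth vs 2014 (1096.24) = -4.51%.
2016: real = 1257.1/1.173 = 1071.70; growth vs 2015 (1046.78) = 2.38%.
2017: real = 1258.6/1.171 = 1074.81; growth vs 2016 (1071.70) = 0.29%.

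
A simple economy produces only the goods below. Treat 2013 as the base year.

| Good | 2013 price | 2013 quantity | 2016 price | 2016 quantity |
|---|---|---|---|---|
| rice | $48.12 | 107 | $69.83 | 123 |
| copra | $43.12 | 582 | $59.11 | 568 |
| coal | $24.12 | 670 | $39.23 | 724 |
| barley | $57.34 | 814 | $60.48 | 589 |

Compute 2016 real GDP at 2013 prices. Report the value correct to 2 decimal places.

Real GDP 2016 = Σ (p_2013 × q_2016) = 48.12·123 + 43.12·568 + 24.12·724 + 57.34·589 = 81647.06.

$81647.06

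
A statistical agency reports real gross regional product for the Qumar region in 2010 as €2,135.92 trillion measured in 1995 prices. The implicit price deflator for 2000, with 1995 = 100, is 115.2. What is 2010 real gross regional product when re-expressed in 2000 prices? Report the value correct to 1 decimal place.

€2,460.6 trillion

Real gross regional product in 2000 prices = Real gross regional product in 1995 prices × (P_2000/P_1995) = 2135.92 × 1.152 = 2460.58.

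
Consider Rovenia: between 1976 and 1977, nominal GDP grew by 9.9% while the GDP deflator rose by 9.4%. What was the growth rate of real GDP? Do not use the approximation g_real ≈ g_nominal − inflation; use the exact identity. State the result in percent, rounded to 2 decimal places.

0.46%

(1 + g_nom) = (1 + g_real)(1 + π), so g_real = 1.0990 / 1.0940 − 1 = 0.00457.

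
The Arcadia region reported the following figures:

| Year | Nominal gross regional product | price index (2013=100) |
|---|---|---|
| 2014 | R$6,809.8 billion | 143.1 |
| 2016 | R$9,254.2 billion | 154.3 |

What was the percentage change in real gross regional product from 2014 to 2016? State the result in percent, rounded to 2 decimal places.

26.03%

Deflate each year: 2014 → 6809.8/1.431 = 4758.77; 2016 → 9254.2/1.543 = 5997.54.
So real gross regional product changed by 5997.54/4758.77 − 1 = 0.2603, i.e. 26.03%.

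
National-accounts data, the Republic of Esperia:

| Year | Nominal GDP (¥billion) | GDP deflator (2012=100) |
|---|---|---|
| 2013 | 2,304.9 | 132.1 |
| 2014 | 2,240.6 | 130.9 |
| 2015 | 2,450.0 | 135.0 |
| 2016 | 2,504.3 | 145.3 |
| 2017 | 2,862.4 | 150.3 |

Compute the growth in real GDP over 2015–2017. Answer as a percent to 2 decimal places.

Real GDP 2015 = 2450.0/1.350 = 1814.81.
Real GDP 2017 = 2862.4/1.503 = 1904.46.
Change = 1904.46/1814.81 − 1 = 0.0494.

4.94%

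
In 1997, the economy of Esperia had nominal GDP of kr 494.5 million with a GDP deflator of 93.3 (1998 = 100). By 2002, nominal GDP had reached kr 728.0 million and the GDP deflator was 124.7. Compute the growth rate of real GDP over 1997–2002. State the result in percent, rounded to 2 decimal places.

Deflate each year: 1997 → 494.5/0.933 = 530.01; 2002 → 728.0/1.247 = 583.80.
So real GDP changed by 583.80/530.01 − 1 = 0.1015, i.e. 10.15%.

10.15%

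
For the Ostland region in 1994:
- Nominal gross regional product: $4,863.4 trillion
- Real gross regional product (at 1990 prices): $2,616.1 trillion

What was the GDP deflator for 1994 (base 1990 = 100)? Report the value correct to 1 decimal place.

185.9

GDP deflator = (Nominal / Real) × 100 = 4863.4 / 2616.1 × 100 = 185.90.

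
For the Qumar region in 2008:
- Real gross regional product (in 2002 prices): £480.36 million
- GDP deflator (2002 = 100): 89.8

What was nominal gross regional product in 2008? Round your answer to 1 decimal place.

Nominal gross regional product = Real × (GDP deflator/100) = 480.36 × 0.898 = 431.36.

£431.4 million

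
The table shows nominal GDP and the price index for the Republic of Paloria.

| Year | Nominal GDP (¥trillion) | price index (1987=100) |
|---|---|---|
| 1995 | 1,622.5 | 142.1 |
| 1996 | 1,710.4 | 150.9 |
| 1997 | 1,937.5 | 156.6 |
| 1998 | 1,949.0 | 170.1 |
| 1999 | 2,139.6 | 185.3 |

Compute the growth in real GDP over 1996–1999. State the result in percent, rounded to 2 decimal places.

1.87%

Real GDP 1996 = 1710.4/1.509 = 1133.47.
Real GDP 1999 = 2139.6/1.853 = 1154.67.
Change = 1154.67/1133.47 − 1 = 0.0187.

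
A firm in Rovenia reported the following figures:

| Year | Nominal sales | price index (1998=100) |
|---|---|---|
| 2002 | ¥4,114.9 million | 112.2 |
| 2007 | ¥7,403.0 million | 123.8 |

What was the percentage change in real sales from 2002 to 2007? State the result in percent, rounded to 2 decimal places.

Real sales 2002 = 4114.9 / 1.122 = 3667.47.
Real sales 2007 = 7403.0 / 1.238 = 5979.81.
Real growth = 5979.81 / 3667.47 − 1 = 0.6305.

63.05%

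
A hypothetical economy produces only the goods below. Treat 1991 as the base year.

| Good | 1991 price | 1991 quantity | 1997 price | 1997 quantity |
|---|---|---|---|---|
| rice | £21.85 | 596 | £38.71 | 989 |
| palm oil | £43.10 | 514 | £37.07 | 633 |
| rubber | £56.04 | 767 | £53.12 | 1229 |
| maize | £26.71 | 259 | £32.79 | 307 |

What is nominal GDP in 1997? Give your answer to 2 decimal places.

£137100.51

Nominal GDP 1997 = Σ (p_1997 × q_1997) = 38.71·989 + 37.07·633 + 53.12·1229 + 32.79·307 = 137100.51.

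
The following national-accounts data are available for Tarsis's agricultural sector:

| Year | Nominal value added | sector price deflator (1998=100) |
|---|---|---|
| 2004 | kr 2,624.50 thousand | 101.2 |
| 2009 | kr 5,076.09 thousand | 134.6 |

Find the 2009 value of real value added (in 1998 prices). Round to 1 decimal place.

kr 3,771.2 thousand

Real value added = Nominal / (sector price deflator/100) = 5076.09 / 1.346 = 3771.24.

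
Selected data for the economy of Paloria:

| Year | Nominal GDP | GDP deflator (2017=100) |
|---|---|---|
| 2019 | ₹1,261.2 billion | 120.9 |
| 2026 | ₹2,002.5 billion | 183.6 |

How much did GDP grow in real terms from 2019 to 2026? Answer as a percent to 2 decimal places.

Deflate each year: 2019 → 1261.2/1.209 = 1043.18; 2026 → 2002.5/1.836 = 1090.69.
So real GDP changed by 1090.69/1043.18 − 1 = 0.0455, i.e. 4.55%.

4.55%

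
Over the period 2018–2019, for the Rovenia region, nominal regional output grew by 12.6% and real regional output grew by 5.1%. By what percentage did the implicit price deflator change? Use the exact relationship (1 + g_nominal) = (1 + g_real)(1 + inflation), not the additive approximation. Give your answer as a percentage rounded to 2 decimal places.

(1 + g_nom) = (1 + g_real)(1 + π), so π = 1.1260 / 1.0510 − 1 = 0.07136.

7.14%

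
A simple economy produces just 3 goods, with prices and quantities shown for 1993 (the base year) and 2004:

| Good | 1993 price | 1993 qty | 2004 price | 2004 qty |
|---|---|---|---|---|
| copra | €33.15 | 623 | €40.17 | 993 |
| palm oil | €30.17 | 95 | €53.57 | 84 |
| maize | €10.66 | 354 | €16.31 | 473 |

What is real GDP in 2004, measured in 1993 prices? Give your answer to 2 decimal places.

Real GDP 2004 = Σ (p_1993 × q_2004) = 33.15·993 + 30.17·84 + 10.66·473 = 40494.41.

€40494.41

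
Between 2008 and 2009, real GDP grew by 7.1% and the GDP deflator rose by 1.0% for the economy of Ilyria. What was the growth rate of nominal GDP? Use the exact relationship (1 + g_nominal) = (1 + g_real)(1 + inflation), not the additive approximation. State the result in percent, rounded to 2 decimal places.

8.17%

(1 + g_nom) = (1 + g_real)(1 + π) = 1.0710 × 1.0100 = 1.08171.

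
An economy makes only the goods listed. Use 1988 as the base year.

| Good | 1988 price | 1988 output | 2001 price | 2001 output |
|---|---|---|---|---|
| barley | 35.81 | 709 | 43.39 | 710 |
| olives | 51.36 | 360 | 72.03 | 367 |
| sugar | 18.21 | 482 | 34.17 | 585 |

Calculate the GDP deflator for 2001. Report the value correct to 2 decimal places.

Nominal GDP 2001 = 43.39·710 + 72.03·367 + 34.17·585 = 77231.36.
Real GDP 2001 (at 1988 prices) = 35.81·710 + 51.36·367 + 18.21·585 = 54927.07.
Deflator = Nominal/Real × 100 = 77231.36/54927.07 × 100 = 140.607.

140.61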